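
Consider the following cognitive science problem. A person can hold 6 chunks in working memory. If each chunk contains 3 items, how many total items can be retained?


Total items = chunks * items_per_chunk
= 6 * 3
= 18


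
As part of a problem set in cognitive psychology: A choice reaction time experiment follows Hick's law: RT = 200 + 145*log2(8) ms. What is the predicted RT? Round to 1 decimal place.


RT = 200 + 145 * log2(8)
log2(8) = 3.0
RT = 200 + 145 * 3.0
= 200 + 435.0
= 635.0 ms


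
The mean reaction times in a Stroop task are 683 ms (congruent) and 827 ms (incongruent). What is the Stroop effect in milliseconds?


Stroop effect = RT(incongruent) - RT(congruent)
= 827 - 683
= 144 ms


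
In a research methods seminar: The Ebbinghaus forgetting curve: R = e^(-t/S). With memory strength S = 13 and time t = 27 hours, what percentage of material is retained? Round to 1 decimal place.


R = e^(-t/S)
-t/S = -27/13 = -2.076923
R = e^(-2.076923) = 0.125315
Percentage = 0.125315 * 100
= 12.5


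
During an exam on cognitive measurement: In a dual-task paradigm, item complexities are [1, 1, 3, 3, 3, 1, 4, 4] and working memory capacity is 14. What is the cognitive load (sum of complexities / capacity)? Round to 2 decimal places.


Total complexity = 1 + 1 + 3 + 3 + 3 + 1 + 4 + 4 = 20
Load = total / capacity = 20 / 14
= 1.43


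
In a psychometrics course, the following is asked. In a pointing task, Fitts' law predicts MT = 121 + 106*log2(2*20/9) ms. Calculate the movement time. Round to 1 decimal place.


MT = 121 + 106 * log2(2*20/9)
2D/W = 4.444444
log2(4.444444) = 2.152
MT = 121 + 106 * 2.152
= 349.1 ms


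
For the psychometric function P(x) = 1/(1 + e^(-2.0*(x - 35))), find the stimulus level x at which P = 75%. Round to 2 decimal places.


At P = 0.75: 0.75 = 1/(1 + e^(-k*(x-x0)))
Solving: e^(-k*(x-x0)) = 1/3
x = x0 + ln(3)/k
ln(3) = 1.0986
x = 35 + 1.0986/2.0
= 35 + 0.5493
= 35.55


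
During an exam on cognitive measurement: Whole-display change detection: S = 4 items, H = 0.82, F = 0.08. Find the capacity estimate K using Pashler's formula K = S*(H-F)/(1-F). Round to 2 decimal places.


K = S * (H - F) / (1 - F)
H - F = 0.74
1 - F = 0.92
K = 4 * 0.74 / 0.92
= 3.22


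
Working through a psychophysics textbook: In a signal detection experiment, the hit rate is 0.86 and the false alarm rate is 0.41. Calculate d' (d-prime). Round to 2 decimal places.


d' = z(HR) - z(FAR)
z(0.86) = 1.0803
z(0.41) = -0.2275
d' = 1.0803 - -0.2275
= 1.31


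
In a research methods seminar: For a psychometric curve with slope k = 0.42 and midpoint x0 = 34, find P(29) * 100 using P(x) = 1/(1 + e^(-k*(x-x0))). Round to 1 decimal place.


P(x) = 1/(1 + e^(-0.42*(29 - 34)))
Exponent = -0.42 * -5 = 2.1
e^(2.1) = 8.16617
P = 1/(1 + 8.16617) = 0.109097
Percentage = 10.9


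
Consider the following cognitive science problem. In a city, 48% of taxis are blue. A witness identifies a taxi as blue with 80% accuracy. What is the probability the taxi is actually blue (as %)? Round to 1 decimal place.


P(blue | says blue) = P(says blue | blue)*P(blue) / [P(says blue | blue)*P(blue) + P(says blue | not blue)*P(not blue)]
Numerator = 0.8 * 0.48 = 0.384
False identification = 0.2 * 0.52 = 0.104
P = 0.384 / (0.384 + 0.104)
= 0.384 / 0.488
As percentage = 78.7


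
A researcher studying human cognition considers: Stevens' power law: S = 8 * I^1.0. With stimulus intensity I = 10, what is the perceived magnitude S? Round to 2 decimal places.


S = 8 * 10^1.0
10^1.0 = 10.0
S = 8 * 10.0
= 80.00


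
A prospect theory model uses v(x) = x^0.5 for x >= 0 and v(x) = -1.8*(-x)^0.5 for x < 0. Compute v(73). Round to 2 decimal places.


Since x = 73 >= 0, use v(x) = x^0.5
73^0.5 = 8.544
v(73) = 8.54


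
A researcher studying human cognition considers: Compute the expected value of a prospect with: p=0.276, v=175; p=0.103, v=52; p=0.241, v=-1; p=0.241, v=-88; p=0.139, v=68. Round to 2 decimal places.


EU = sum(p_i * v_i)
0.276 * 175 = 48.3
0.103 * 52 = 5.356
0.241 * -1 = -0.241
0.241 * -88 = -21.208
0.139 * 68 = 9.452
EU = 48.3 + 5.356 + -0.241 + -21.208 + 9.452
= 41.66


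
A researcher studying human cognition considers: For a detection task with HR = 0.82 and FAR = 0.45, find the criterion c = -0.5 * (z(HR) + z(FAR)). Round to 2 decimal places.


c = -0.5 * (z(HR) + z(FAR))
z(0.82) = 0.9154
z(0.45) = -0.1257
c = -0.5 * (0.9154 + -0.1257)
= -0.5 * 0.7897
= -0.39


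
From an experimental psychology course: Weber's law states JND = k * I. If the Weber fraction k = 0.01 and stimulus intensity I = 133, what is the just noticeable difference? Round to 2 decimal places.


JND = k * I
JND = 0.01 * 133
= 1.33


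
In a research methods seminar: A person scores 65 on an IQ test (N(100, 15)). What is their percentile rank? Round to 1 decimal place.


z = (IQ - mean) / SD
z = (65 - 100) / 15 = -2.3333
Percentile = Phi(-2.3333) * 100
Phi(-2.3333) = 0.009816
= 1.0


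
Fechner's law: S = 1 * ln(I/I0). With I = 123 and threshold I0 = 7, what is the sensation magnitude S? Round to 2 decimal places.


S = 1 * ln(123/7)
I/I0 = 17.571429
ln(17.571429) = 2.8663
S = 1 * 2.8663
= 2.87


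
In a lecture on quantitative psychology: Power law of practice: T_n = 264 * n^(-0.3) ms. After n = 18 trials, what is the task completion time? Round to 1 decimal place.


T_n = 264 * 18^(-0.3)
18^(-0.3) = 0.420163
T_n = 264 * 0.420163
= 110.9 ms


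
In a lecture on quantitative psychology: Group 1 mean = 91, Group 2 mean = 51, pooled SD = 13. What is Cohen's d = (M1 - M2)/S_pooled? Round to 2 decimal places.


Cohen's d = (M1 - M2) / S_pooled
= (91 - 51) / 13
= 40 / 13
= 3.08


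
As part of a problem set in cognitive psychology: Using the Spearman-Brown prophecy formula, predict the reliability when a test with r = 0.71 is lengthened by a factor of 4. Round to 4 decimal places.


r_new = n*r / (1 + (n-1)*r)
Numerator = 4 * 0.71 = 2.84
Denominator = 1 + 3 * 0.71 = 3.13
r_new = 2.84 / 3.13
= 0.9073


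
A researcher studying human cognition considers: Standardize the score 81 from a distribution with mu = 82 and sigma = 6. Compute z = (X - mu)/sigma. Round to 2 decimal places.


z = (X - mu) / sigma
= (81 - 82) / 6
= -1 / 6
= -0.17


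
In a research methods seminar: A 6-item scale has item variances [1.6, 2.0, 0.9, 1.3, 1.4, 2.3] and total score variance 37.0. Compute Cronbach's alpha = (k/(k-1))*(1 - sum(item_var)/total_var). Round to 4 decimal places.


alpha = (k/(k-1)) * (1 - sum(s_i^2)/s_total^2)
sum(item variances) = 9.5
k/(k-1) = 6/5 = 1.2
1 - 9.5/37.0 = 1 - 0.256757 = 0.743243
alpha = 1.2 * 0.743243
= 0.8919


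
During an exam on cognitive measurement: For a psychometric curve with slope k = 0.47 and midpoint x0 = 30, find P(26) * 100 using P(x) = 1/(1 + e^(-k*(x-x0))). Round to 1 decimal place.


P(x) = 1/(1 + e^(-0.47*(26 - 30)))
Exponent = -0.47 * -4 = 1.88
e^(1.88) = 6.553505
P = 1/(1 + 6.553505) = 0.132389
Percentage = 13.2


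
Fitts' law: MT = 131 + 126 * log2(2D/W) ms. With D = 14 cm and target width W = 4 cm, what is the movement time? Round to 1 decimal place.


MT = 131 + 126 * log2(2*14/4)
2D/W = 7.0
log2(7.0) = 2.8074
MT = 131 + 126 * 2.8074
= 484.7 ms


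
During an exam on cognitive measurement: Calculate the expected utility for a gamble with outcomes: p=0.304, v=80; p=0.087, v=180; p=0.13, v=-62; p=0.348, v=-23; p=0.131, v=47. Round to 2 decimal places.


EU = sum(p_i * v_i)
0.304 * 80 = 24.32
0.087 * 180 = 15.66
0.13 * -62 = -8.06
0.348 * -23 = -8.004
0.131 * 47 = 6.157
EU = 24.32 + 15.66 + -8.06 + -8.004 + 6.157
= 30.07


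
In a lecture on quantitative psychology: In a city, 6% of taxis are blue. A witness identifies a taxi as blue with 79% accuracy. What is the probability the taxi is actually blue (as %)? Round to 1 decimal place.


P(blue | says blue) = P(says blue | blue)*P(blue) / [P(says blue | blue)*P(blue) + P(says blue | not blue)*P(not blue)]
Numerator = 0.79 * 0.06 = 0.0474
False identification = 0.21 * 0.94 = 0.1974
P = 0.0474 / (0.0474 + 0.1974)
= 0.0474 / 0.2448
As percentage = 19.4


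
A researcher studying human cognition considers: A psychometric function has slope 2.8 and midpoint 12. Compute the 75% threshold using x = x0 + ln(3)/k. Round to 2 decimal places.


At P = 0.75: 0.75 = 1/(1 + e^(-k*(x-x0)))
Solving: e^(-k*(x-x0)) = 1/3
x = x0 + ln(3)/k
ln(3) = 1.0986
x = 12 + 1.0986/2.8
= 12 + 0.3924
= 12.39


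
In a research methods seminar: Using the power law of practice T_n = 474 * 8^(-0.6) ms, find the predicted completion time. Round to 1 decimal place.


T_n = 474 * 8^(-0.6)
8^(-0.6) = 0.287175
T_n = 474 * 0.287175
= 136.1 ms


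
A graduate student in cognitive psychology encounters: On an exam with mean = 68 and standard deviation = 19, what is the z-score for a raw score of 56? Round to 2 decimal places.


z = (X - mu) / sigma
= (56 - 68) / 19
= -12 / 19
= -0.63


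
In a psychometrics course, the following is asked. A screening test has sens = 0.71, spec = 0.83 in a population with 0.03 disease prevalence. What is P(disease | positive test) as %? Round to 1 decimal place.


PPV = (sens * prev) / (sens * prev + (1-spec) * (1-prev))
Numerator = 0.71 * 0.03 = 0.0213
P(positive and no disease) = (1 - spec) * (1 - prev) = (1 - 0.83) * (1 - 0.03) = 0.1649
Denominator = 0.0213 + 0.1649 = 0.1862
PPV = 0.0213 / 0.1862 = 0.114393
As percentage = 11.4


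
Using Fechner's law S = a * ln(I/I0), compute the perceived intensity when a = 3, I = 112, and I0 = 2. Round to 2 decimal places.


S = 3 * ln(112/2)
I/I0 = 56.0
ln(56.0) = 4.0254
S = 3 * 4.0254
= 12.08


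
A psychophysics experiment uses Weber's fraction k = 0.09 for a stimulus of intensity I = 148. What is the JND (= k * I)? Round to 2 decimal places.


JND = k * I
JND = 0.09 * 148
= 13.32


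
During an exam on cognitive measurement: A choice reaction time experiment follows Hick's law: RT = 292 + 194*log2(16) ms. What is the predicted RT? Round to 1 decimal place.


RT = 292 + 194 * log2(16)
log2(16) = 4.0
RT = 292 + 194 * 4.0
= 292 + 776.0
= 1068.0 ms


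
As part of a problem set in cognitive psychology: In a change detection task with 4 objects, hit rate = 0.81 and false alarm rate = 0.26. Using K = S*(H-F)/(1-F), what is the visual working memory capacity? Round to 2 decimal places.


K = S * (H - F) / (1 - F)
H - F = 0.55
1 - F = 0.74
K = 4 * 0.55 / 0.74
= 2.97


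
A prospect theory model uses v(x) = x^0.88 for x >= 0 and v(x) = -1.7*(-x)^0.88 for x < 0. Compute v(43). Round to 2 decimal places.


Since x = 43 >= 0, use v(x) = x^0.88
43^0.88 = 27.3812
v(43) = 27.38


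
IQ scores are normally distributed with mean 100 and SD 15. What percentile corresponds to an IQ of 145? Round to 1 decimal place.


z = (IQ - mean) / SD
z = (145 - 100) / 15 = 3.0
Percentile = Phi(3.0) * 100
Phi(3.0) = 0.99865
= 99.9


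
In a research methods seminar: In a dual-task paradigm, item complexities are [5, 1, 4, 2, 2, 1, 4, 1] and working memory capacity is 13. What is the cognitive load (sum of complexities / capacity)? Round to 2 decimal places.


Total complexity = 5 + 1 + 4 + 2 + 2 + 1 + 4 + 1 = 20
Load = total / capacity = 20 / 13
= 1.54


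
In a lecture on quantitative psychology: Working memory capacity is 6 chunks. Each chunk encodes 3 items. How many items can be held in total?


Total items = chunks * items_per_chunk
= 6 * 3
= 18


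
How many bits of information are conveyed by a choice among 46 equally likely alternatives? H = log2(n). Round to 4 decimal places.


H = log2(n)
H = log2(46)
= 5.5236


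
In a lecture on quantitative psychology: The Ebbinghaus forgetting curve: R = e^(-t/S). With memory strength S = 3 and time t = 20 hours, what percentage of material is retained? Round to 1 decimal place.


R = e^(-t/S)
-t/S = -20/3 = -6.666667
R = e^(-6.666667) = 0.001273
Percentage = 0.001273 * 100
= 0.1


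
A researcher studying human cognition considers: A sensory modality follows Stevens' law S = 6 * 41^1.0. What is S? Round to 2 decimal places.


S = 6 * 41^1.0
41^1.0 = 41.0
S = 6 * 41.0
= 246.00


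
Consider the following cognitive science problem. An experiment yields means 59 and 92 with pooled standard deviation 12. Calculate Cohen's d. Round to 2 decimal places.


Cohen's d = (M1 - M2) / S_pooled
= (59 - 92) / 12
= -33 / 12
= -2.75


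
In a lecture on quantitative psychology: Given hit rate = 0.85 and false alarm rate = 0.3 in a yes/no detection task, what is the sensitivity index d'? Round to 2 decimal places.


d' = z(HR) - z(FAR)
z(0.85) = 1.0364
z(0.3) = -0.5244
d' = 1.0364 - -0.5244
= 1.56


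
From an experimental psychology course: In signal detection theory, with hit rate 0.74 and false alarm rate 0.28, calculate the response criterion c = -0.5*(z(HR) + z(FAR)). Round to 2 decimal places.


c = -0.5 * (z(HR) + z(FAR))
z(0.74) = 0.6433
z(0.28) = -0.5828
c = -0.5 * (0.6433 + -0.5828)
= -0.5 * 0.0605
= -0.03


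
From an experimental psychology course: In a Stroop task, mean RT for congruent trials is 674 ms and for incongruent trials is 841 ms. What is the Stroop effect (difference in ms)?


Stroop effect = RT(incongruent) - RT(congruent)
= 841 - 674
= 167 ms


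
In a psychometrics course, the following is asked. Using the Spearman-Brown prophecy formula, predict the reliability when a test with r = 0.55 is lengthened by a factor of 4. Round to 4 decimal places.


r_new = n*r / (1 + (n-1)*r)
Numerator = 4 * 0.55 = 2.2
Denominator = 1 + 3 * 0.55 = 2.65
r_new = 2.2 / 2.65
= 0.8302


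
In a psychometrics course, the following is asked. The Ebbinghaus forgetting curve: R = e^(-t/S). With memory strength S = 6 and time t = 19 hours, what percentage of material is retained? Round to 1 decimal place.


R = e^(-t/S)
-t/S = -19/6 = -3.166667
R = e^(-3.166667) = 0.042144
Percentage = 0.042144 * 100
= 4.2


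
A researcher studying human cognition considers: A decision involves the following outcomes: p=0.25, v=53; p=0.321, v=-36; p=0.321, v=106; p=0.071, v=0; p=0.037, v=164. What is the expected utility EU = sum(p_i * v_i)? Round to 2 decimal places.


EU = sum(p_i * v_i)
0.25 * 53 = 13.25
0.321 * -36 = -11.556
0.321 * 106 = 34.026
0.071 * 0 = 0.0
0.037 * 164 = 6.068
EU = 13.25 + -11.556 + 34.026 + 0.0 + 6.068
= 41.79


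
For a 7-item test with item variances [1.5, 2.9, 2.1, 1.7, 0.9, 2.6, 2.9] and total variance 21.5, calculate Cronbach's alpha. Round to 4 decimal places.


alpha = (k/(k-1)) * (1 - sum(s_i^2)/s_total^2)
sum(item variances) = 14.6
k/(k-1) = 7/6 = 1.166667
1 - 14.6/21.5 = 1 - 0.67907 = 0.32093
alpha = 1.166667 * 0.32093
= 0.3744


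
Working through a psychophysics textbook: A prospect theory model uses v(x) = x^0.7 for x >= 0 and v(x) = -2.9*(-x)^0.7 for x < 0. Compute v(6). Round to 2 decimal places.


Since x = 6 >= 0, use v(x) = x^0.7
6^0.7 = 3.5051
v(6) = 3.51


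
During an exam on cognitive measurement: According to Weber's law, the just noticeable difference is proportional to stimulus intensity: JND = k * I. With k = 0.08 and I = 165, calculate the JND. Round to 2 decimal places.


JND = k * I
JND = 0.08 * 165
= 13.20


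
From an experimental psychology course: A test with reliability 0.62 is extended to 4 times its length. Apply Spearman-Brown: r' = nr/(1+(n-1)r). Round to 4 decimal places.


r_new = n*r / (1 + (n-1)*r)
Numerator = 4 * 0.62 = 2.48
Denominator = 1 + 3 * 0.62 = 2.86
r_new = 2.48 / 2.86
= 0.8671


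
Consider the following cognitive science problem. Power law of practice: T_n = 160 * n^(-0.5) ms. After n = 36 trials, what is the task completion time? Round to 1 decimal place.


T_n = 160 * 36^(-0.5)
36^(-0.5) = 0.166667
T_n = 160 * 0.166667
= 26.7 ms


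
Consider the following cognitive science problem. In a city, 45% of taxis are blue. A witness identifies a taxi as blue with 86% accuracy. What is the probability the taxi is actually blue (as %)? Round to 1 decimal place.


P(blue | says blue) = P(says blue | blue)*P(blue) / [P(says blue | blue)*P(blue) + P(says blue | not blue)*P(not blue)]
Numerator = 0.86 * 0.45 = 0.387
False identification = 0.14 * 0.55 = 0.077
P = 0.387 / (0.387 + 0.077)
= 0.387 / 0.464
As percentage = 83.4


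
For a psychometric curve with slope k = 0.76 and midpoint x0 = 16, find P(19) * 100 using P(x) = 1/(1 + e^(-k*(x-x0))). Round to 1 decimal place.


P(x) = 1/(1 + e^(-0.76*(19 - 16)))
Exponent = -0.76 * 3 = -2.28
e^(-2.28) = 0.102284
P = 1/(1 + 0.102284) = 0.907207
Percentage = 90.7


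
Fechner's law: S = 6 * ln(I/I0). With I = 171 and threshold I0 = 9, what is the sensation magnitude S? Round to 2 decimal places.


S = 6 * ln(171/9)
I/I0 = 19.0
ln(19.0) = 2.9444
S = 6 * 2.9444
= 17.67


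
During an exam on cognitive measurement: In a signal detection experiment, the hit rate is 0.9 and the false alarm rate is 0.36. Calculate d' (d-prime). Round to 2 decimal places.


d' = z(HR) - z(FAR)
z(0.9) = 1.2816
z(0.36) = -0.3585
d' = 1.2816 - -0.3585
= 1.64


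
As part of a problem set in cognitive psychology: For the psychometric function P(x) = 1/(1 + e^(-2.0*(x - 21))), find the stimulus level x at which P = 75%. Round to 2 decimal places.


At P = 0.75: 0.75 = 1/(1 + e^(-k*(x-x0)))
Solving: e^(-k*(x-x0)) = 1/3
x = x0 + ln(3)/k
ln(3) = 1.0986
x = 21 + 1.0986/2.0
= 21 + 0.5493
= 21.55


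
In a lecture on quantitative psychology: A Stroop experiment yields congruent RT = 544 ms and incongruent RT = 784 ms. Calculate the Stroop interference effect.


Stroop effect = RT(incongruent) - RT(congruent)
= 784 - 544
= 240 ms


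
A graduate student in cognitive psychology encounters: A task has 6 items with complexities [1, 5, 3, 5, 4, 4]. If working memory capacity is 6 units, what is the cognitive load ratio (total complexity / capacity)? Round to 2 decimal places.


Total complexity = 1 + 5 + 3 + 5 + 4 + 4 = 22
Load = total / capacity = 22 / 6
= 3.67


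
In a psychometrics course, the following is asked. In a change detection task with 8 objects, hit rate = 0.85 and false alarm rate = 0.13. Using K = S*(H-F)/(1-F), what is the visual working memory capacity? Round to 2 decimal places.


K = S * (H - F) / (1 - F)
H - F = 0.72
1 - F = 0.87
K = 8 * 0.72 / 0.87
= 6.62


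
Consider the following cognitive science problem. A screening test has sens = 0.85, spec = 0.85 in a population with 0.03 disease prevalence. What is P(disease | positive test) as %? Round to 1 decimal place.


PPV = (sens * prev) / (sens * prev + (1-spec) * (1-prev))
Numerator = 0.85 * 0.03 = 0.0255
P(positive and no disease) = (1 - spec) * (1 - prev) = (1 - 0.85) * (1 - 0.03) = 0.1455
Denominator = 0.0255 + 0.1455 = 0.171
PPV = 0.0255 / 0.171 = 0.149123
As percentage = 14.9


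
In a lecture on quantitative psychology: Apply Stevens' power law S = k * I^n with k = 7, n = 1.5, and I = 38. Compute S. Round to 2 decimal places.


S = 7 * 38^1.5
38^1.5 = 234.2477
S = 7 * 234.2477
= 1639.73


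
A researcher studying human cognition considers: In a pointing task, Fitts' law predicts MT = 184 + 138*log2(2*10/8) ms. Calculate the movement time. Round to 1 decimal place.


MT = 184 + 138 * log2(2*10/8)
2D/W = 2.5
log2(2.5) = 1.3219
MT = 184 + 138 * 1.3219
= 366.4 ms


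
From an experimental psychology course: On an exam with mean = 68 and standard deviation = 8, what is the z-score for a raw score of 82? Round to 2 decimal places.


z = (X - mu) / sigma
= (82 - 68) / 8
= 14 / 8
= 1.75


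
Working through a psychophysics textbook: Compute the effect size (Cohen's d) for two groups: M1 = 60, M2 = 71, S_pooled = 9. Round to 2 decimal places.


Cohen's d = (M1 - M2) / S_pooled
= (60 - 71) / 9
= -11 / 9
= -1.22


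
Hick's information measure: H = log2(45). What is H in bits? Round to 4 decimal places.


H = log2(n)
H = log2(45)
= 5.4919


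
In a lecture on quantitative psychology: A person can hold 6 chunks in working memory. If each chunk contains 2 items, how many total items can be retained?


Total items = chunks * items_per_chunk
= 6 * 2
= 12


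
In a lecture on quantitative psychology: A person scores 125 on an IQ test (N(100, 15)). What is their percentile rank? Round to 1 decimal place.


z = (IQ - mean) / SD
z = (125 - 100) / 15 = 1.6667
Percentile = Phi(1.6667) * 100
Phi(1.6667) = 0.952213
= 95.2


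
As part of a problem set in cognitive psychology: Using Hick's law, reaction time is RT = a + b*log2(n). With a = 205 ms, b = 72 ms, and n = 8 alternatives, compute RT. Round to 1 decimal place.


RT = 205 + 72 * log2(8)
log2(8) = 3.0
RT = 205 + 72 * 3.0
= 205 + 216.0
= 421.0 ms


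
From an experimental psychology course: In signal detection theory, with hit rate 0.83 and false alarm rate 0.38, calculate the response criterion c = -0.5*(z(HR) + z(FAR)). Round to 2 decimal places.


c = -0.5 * (z(HR) + z(FAR))
z(0.83) = 0.9542
z(0.38) = -0.3055
c = -0.5 * (0.9542 + -0.3055)
= -0.5 * 0.6487
= -0.32


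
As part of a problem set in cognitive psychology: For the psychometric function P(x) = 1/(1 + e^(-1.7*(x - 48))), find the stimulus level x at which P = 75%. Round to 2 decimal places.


At P = 0.75: 0.75 = 1/(1 + e^(-k*(x-x0)))
Solving: e^(-k*(x-x0)) = 1/3
x = x0 + ln(3)/k
ln(3) = 1.0986
x = 48 + 1.0986/1.7
= 48 + 0.6462
= 48.65


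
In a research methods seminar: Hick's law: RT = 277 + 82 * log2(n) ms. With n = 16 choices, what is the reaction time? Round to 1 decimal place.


RT = 277 + 82 * log2(16)
log2(16) = 4.0
RT = 277 + 82 * 4.0
= 277 + 328.0
= 605.0 ms


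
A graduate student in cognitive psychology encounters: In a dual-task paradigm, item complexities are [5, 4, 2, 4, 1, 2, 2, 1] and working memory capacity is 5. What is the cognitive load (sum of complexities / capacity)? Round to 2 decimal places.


Total complexity = 5 + 4 + 2 + 4 + 1 + 2 + 2 + 1 = 21
Load = total / capacity = 21 / 5
= 4.20


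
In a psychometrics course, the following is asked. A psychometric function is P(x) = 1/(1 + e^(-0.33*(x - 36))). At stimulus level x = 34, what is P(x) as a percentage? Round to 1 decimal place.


P(x) = 1/(1 + e^(-0.33*(34 - 36)))
Exponent = -0.33 * -2 = 0.66
e^(0.66) = 1.934792
P = 1/(1 + 1.934792) = 0.34074
Percentage = 34.1


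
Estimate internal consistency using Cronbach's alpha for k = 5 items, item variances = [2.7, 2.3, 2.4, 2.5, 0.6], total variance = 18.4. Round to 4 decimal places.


alpha = (k/(k-1)) * (1 - sum(s_i^2)/s_total^2)
sum(item variances) = 10.5
k/(k-1) = 5/4 = 1.25
1 - 10.5/18.4 = 1 - 0.570652 = 0.429348
alpha = 1.25 * 0.429348
= 0.5367


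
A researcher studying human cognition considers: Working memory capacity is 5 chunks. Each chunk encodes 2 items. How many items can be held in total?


Total items = chunks * items_per_chunk
= 5 * 2
= 10


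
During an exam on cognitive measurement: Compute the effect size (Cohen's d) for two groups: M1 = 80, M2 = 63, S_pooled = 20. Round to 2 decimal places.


Cohen's d = (M1 - M2) / S_pooled
= (80 - 63) / 20
= 17 / 20
= 0.85


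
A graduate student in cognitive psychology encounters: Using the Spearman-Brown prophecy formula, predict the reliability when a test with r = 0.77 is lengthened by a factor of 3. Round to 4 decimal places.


r_new = n*r / (1 + (n-1)*r)
Numerator = 3 * 0.77 = 2.31
Denominator = 1 + 2 * 0.77 = 2.54
r_new = 2.31 / 2.54
= 0.9094


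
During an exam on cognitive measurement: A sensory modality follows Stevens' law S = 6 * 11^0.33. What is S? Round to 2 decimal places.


S = 6 * 11^0.33
11^0.33 = 2.2063
S = 6 * 2.2063
= 13.24


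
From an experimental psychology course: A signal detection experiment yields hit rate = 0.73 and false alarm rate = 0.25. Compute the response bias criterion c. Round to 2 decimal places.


c = -0.5 * (z(HR) + z(FAR))
z(0.73) = 0.6128
z(0.25) = -0.6745
c = -0.5 * (0.6128 + -0.6745)
= -0.5 * -0.0617
= 0.03


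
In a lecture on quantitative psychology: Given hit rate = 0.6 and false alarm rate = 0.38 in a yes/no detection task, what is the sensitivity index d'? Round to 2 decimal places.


d' = z(HR) - z(FAR)
z(0.6) = 0.2533
z(0.38) = -0.3055
d' = 0.2533 - -0.3055
= 0.56


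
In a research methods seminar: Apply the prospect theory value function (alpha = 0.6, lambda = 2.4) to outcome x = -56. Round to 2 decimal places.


Since x = -56 < 0, use v(x) = -lambda*(-x)^alpha
(-x) = 56
56^0.6 = 11.1921
v(-56) = -2.4 * 11.1921
= -26.86


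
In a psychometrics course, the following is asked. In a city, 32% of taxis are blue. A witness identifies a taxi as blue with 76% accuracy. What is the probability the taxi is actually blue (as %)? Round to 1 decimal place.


P(blue | says blue) = P(says blue | blue)*P(blue) / [P(says blue | blue)*P(blue) + P(says blue | not blue)*P(not blue)]
Numerator = 0.76 * 0.32 = 0.2432
False identification = 0.24 * 0.68 = 0.1632
P = 0.2432 / (0.2432 + 0.1632)
= 0.2432 / 0.4064
As percentage = 59.8


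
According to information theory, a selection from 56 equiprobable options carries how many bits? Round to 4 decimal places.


H = log2(n)
H = log2(56)
= 5.8074


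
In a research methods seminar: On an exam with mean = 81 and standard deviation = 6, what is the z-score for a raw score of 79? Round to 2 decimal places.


z = (X - mu) / sigma
= (79 - 81) / 6
= -2 / 6
= -0.33


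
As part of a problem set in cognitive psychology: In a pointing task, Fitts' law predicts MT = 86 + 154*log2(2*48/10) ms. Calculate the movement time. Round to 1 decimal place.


MT = 86 + 154 * log2(2*48/10)
2D/W = 9.6
log2(9.6) = 3.263
MT = 86 + 154 * 3.263
= 588.5 ms


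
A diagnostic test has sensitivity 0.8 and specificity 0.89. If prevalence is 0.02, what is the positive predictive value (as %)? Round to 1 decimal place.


PPV = (sens * prev) / (sens * prev + (1-spec) * (1-prev))
Numerator = 0.8 * 0.02 = 0.016
P(positive and no disease) = (1 - spec) * (1 - prev) = (1 - 0.89) * (1 - 0.02) = 0.1078
Denominator = 0.016 + 0.1078 = 0.1238
PPV = 0.016 / 0.1238 = 0.129241
As percentage = 12.9


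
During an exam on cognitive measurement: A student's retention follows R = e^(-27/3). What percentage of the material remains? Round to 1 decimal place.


R = e^(-t/S)
-t/S = -27/3 = -9.0
R = e^(-9.0) = 0.000123
Percentage = 0.000123 * 100
= 0.0


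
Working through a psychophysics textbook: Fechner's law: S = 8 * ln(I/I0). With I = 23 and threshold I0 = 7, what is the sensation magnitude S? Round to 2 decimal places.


S = 8 * ln(23/7)
I/I0 = 3.285714
ln(3.285714) = 1.1896
S = 8 * 1.1896
= 9.52


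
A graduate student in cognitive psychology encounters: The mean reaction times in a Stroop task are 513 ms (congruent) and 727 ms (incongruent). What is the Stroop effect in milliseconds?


Stroop effect = RT(incongruent) - RT(congruent)
= 727 - 513
= 214 ms


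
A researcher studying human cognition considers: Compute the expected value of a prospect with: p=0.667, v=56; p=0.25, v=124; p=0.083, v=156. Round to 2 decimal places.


EU = sum(p_i * v_i)
0.667 * 56 = 37.352
0.25 * 124 = 31.0
0.083 * 156 = 12.948
EU = 37.352 + 31.0 + 12.948
= 81.30


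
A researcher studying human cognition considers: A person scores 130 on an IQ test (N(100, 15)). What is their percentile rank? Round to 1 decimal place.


z = (IQ - mean) / SD
z = (130 - 100) / 15 = 2.0
Percentile = Phi(2.0) * 100
Phi(2.0) = 0.97725
= 97.7


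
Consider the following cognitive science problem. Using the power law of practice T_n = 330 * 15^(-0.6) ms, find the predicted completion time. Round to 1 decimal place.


T_n = 330 * 15^(-0.6)
15^(-0.6) = 0.196945
T_n = 330 * 0.196945
= 65.0 ms


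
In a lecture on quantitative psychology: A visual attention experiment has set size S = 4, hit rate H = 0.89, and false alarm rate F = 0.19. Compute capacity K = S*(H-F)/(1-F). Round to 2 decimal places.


K = S * (H - F) / (1 - F)
H - F = 0.7
1 - F = 0.81
K = 4 * 0.7 / 0.81
= 3.46


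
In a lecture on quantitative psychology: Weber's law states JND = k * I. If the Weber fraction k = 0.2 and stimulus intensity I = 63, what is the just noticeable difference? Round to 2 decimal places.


JND = k * I
JND = 0.2 * 63
= 12.60


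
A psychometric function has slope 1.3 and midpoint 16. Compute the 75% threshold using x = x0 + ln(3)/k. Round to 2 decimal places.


At P = 0.75: 0.75 = 1/(1 + e^(-k*(x-x0)))
Solving: e^(-k*(x-x0)) = 1/3
x = x0 + ln(3)/k
ln(3) = 1.0986
x = 16 + 1.0986/1.3
= 16 + 0.8451
= 16.85


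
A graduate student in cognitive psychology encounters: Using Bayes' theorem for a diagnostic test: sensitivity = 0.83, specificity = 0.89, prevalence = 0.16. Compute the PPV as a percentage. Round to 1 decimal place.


PPV = (sens * prev) / (sens * prev + (1-spec) * (1-prev))
Numerator = 0.83 * 0.16 = 0.1328
P(positive and no disease) = (1 - spec) * (1 - prev) = (1 - 0.89) * (1 - 0.16) = 0.0924
Denominator = 0.1328 + 0.0924 = 0.2252
PPV = 0.1328 / 0.2252 = 0.589698
As percentage = 59.0


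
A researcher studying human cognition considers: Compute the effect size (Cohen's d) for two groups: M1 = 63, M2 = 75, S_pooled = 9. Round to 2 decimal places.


Cohen's d = (M1 - M2) / S_pooled
= (63 - 75) / 9
= -12 / 9
= -1.33


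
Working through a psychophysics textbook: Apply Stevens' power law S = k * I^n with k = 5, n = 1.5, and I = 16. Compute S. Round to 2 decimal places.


S = 5 * 16^1.5
16^1.5 = 64.0
S = 5 * 64.0
= 320.00


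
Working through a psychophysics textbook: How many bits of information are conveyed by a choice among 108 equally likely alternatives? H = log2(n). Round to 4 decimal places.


H = log2(n)
H = log2(108)
= 6.7549


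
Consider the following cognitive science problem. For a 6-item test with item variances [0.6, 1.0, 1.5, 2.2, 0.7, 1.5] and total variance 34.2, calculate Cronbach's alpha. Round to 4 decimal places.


alpha = (k/(k-1)) * (1 - sum(s_i^2)/s_total^2)
sum(item variances) = 7.5
k/(k-1) = 6/5 = 1.2
1 - 7.5/34.2 = 1 - 0.219298 = 0.780702
alpha = 1.2 * 0.780702
= 0.9368


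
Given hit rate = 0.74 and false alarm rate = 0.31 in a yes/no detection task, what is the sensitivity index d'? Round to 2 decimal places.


d' = z(HR) - z(FAR)
z(0.74) = 0.6433
z(0.31) = -0.4959
d' = 0.6433 - -0.4959
= 1.14


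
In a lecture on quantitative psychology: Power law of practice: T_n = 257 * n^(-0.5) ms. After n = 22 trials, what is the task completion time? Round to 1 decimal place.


T_n = 257 * 22^(-0.5)
22^(-0.5) = 0.213201
T_n = 257 * 0.213201
= 54.8 ms


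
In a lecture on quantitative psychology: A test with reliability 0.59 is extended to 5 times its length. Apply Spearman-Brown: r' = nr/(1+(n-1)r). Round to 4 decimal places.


r_new = n*r / (1 + (n-1)*r)
Numerator = 5 * 0.59 = 2.95
Denominator = 1 + 4 * 0.59 = 3.36
r_new = 2.95 / 3.36
= 0.8780


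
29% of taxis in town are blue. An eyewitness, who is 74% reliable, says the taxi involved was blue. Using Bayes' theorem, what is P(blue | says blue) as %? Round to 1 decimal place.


P(blue | says blue) = P(says blue | blue)*P(blue) / [P(says blue | blue)*P(blue) + P(says blue | not blue)*P(not blue)]
Numerator = 0.74 * 0.29 = 0.2146
False identification = 0.26 * 0.71 = 0.1846
P = 0.2146 / (0.2146 + 0.1846)
= 0.2146 / 0.3992
As percentage = 53.8


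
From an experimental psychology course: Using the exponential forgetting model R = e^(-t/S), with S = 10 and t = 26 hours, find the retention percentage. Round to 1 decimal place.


R = e^(-t/S)
-t/S = -26/10 = -2.6
R = e^(-2.6) = 0.074274
Percentage = 0.074274 * 100
= 7.4


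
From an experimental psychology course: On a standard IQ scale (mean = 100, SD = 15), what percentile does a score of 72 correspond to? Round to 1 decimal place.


z = (IQ - mean) / SD
z = (72 - 100) / 15 = -1.8667
Percentile = Phi(-1.8667) * 100
Phi(-1.8667) = 0.030972
= 3.1


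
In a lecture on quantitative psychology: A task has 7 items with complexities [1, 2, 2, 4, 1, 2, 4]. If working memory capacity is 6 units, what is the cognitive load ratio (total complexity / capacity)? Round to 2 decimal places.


Total complexity = 1 + 2 + 2 + 4 + 1 + 2 + 4 = 16
Load = total / capacity = 16 / 6
= 2.67


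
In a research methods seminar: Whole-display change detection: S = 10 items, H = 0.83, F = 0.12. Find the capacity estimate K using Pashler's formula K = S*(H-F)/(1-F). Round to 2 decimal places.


K = S * (H - F) / (1 - F)
H - F = 0.71
1 - F = 0.88
K = 10 * 0.71 / 0.88
= 8.07


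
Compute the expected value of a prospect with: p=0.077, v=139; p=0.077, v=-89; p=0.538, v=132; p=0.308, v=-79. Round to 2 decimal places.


EU = sum(p_i * v_i)
0.077 * 139 = 10.703
0.077 * -89 = -6.853
0.538 * 132 = 71.016
0.308 * -79 = -24.332
EU = 10.703 + -6.853 + 71.016 + -24.332
= 50.53


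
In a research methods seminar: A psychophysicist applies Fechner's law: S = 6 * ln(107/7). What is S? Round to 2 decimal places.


S = 6 * ln(107/7)
I/I0 = 15.285714
ln(15.285714) = 2.7269
S = 6 * 2.7269
= 16.36


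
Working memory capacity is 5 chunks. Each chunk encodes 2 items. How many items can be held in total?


Total items = chunks * items_per_chunk
= 5 * 2
= 10


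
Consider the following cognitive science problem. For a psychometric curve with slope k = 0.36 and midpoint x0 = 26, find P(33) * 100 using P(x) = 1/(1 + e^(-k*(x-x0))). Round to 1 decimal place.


P(x) = 1/(1 + e^(-0.36*(33 - 26)))
Exponent = -0.36 * 7 = -2.52
e^(-2.52) = 0.08046
P = 1/(1 + 0.08046) = 0.925532
Percentage = 92.6


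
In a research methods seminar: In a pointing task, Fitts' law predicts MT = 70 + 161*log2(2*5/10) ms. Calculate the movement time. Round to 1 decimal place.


MT = 70 + 161 * log2(2*5/10)
2D/W = 1.0
log2(1.0) = 0.0
MT = 70 + 161 * 0.0
= 70.0 ms


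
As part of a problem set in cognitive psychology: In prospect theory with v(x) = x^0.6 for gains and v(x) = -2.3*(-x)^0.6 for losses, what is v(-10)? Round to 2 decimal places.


Since x = -10 < 0, use v(x) = -lambda*(-x)^alpha
(-x) = 10
10^0.6 = 3.9811
v(-10) = -2.3 * 3.9811
= -9.16


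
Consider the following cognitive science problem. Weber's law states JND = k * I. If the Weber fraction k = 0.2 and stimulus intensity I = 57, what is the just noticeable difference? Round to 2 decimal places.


JND = k * I
JND = 0.2 * 57
= 11.40


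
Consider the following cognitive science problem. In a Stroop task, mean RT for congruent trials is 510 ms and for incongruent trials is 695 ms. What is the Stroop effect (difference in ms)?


Stroop effect = RT(incongruent) - RT(congruent)
= 695 - 510
= 185 ms


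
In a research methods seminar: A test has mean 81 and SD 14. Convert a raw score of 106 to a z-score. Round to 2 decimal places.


z = (X - mu) / sigma
= (106 - 81) / 14
= 25 / 14
= 1.79


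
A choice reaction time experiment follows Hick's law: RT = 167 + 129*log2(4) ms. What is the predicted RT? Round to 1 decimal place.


RT = 167 + 129 * log2(4)
log2(4) = 2.0
RT = 167 + 129 * 2.0
= 167 + 258.0
= 425.0 ms


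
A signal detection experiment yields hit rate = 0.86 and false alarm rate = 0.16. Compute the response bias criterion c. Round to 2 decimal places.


c = -0.5 * (z(HR) + z(FAR))
z(0.86) = 1.0803
z(0.16) = -0.9945
c = -0.5 * (1.0803 + -0.9945)
= -0.5 * 0.0858
= -0.04


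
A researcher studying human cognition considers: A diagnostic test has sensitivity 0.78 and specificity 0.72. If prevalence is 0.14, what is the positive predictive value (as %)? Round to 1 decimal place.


PPV = (sens * prev) / (sens * prev + (1-spec) * (1-prev))
Numerator = 0.78 * 0.14 = 0.1092
P(positive and no disease) = (1 - spec) * (1 - prev) = (1 - 0.72) * (1 - 0.14) = 0.2408
Denominator = 0.1092 + 0.2408 = 0.35
PPV = 0.1092 / 0.35 = 0.312
As percentage = 31.2


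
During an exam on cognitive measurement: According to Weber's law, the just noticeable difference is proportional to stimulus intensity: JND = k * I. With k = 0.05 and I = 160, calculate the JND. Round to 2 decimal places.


JND = k * I
JND = 0.05 * 160
= 8.00


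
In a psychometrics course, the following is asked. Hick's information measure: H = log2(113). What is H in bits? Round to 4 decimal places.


H = log2(n)
H = log2(113)
= 6.8202


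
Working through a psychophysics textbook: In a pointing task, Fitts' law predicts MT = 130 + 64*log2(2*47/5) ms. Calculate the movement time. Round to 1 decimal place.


MT = 130 + 64 * log2(2*47/5)
2D/W = 18.8
log2(18.8) = 4.2327
MT = 130 + 64 * 4.2327
= 400.9 ms


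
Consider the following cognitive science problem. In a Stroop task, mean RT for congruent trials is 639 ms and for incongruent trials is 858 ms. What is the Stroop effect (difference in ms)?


Stroop effect = RT(incongruent) - RT(congruent)
= 858 - 639
= 219 ms


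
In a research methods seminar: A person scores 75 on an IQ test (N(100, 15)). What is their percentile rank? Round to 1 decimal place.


z = (IQ - mean) / SD
z = (75 - 100) / 15 = -1.6667
Percentile = Phi(-1.6667) * 100
Phi(-1.6667) = 0.047787
= 4.8


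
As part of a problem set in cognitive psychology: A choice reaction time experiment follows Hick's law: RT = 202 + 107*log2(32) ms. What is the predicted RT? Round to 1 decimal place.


RT = 202 + 107 * log2(32)
log2(32) = 5.0
RT = 202 + 107 * 5.0
= 202 + 535.0
= 737.0 ms


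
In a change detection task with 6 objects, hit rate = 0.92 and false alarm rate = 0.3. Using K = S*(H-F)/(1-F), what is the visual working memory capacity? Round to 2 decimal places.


K = S * (H - F) / (1 - F)
H - F = 0.62
1 - F = 0.7
K = 6 * 0.62 / 0.7
= 5.31


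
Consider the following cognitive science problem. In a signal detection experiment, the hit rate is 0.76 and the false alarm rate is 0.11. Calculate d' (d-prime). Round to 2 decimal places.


d' = z(HR) - z(FAR)
z(0.76) = 0.7063
z(0.11) = -1.2265
d' = 0.7063 - -1.2265
= 1.93


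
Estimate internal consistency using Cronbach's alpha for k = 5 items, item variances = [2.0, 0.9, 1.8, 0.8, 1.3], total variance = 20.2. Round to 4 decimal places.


alpha = (k/(k-1)) * (1 - sum(s_i^2)/s_total^2)
sum(item variances) = 6.8
k/(k-1) = 5/4 = 1.25
1 - 6.8/20.2 = 1 - 0.336634 = 0.663366
alpha = 1.25 * 0.663366
= 0.8292


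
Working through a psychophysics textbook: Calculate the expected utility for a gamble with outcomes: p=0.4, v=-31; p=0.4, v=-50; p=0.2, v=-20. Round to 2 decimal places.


EU = sum(p_i * v_i)
0.4 * -31 = -12.4
0.4 * -50 = -20.0
0.2 * -20 = -4.0
EU = -12.4 + -20.0 + -4.0
= -36.40


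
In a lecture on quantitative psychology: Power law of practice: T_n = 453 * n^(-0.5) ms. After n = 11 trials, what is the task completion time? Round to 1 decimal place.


T_n = 453 * 11^(-0.5)
11^(-0.5) = 0.301511
T_n = 453 * 0.301511
= 136.6 ms


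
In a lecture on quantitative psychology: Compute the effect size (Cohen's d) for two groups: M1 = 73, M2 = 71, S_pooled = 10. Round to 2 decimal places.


Cohen's d = (M1 - M2) / S_pooled
= (73 - 71) / 10
= 2 / 10
= 0.20


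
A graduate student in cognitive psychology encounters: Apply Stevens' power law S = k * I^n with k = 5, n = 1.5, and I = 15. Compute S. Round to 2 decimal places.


S = 5 * 15^1.5
15^1.5 = 58.0948
S = 5 * 58.0948
= 290.47


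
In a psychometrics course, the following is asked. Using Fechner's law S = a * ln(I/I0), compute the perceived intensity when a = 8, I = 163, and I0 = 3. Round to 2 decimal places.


S = 8 * ln(163/3)
I/I0 = 54.333333
ln(54.333333) = 3.9951
S = 8 * 3.9951
= 31.96


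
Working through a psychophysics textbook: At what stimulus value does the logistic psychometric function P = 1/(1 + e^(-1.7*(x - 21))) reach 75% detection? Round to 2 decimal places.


At P = 0.75: 0.75 = 1/(1 + e^(-k*(x-x0)))
Solving: e^(-k*(x-x0)) = 1/3
x = x0 + ln(3)/k
ln(3) = 1.0986
x = 21 + 1.0986/1.7
= 21 + 0.6462
= 21.65
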